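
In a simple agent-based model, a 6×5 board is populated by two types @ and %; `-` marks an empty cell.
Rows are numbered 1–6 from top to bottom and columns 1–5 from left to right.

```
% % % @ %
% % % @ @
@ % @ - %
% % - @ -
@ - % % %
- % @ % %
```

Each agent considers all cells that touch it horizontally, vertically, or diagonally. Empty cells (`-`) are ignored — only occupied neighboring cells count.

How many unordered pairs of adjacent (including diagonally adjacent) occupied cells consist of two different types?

Scan each occupied cell's neighbors to the right and below (and the two forward diagonals) so each pair is counted once.
Row 1: %(1,1)–%(1,2)= %(1,1)–%(2,1)= %(1,1)–%(2,2)= %(1,2)–%(1,3)= %(1,2)–%(2,2)= %(1,2)–%(2,3)= %(1,2)–%(2,1)= %(1,3)–@(1,4)≠ %(1,3)–%(2,3)= %(1,3)–@(2,4)≠ %(1,3)–%(2,2)= @(1,4)–%(1,5)≠ @(1,4)–@(2,4)= @(1,4)–@(2,5)= @(1,4)–%(2,3)≠ %(1,5)–@(2,5)≠ %(1,5)–@(2,4)≠  → 6/17 unlike.
Row 2: %(2,1)–%(2,2)= %(2,1)–@(3,1)≠ %(2,1)–%(3,2)= %(2,2)–%(2,3)= %(2,2)–%(3,2)= %(2,2)–@(3,3)≠ %(2,2)–@(3,1)≠ %(2,3)–@(2,4)≠ %(2,3)–@(3,3)≠ %(2,3)–%(3,2)= @(2,4)–@(2,5)= @(2,4)–%(3,5)≠ @(2,4)–@(3,3)= @(2,5)–%(3,5)≠  → 7/14 unlike.
Row 3: @(3,1)–%(3,2)≠ @(3,1)–%(4,1)≠ @(3,1)–%(4,2)≠ %(3,2)–@(3,3)≠ %(3,2)–%(4,2)= %(3,2)–%(4,1)= @(3,3)–@(4,4)= @(3,3)–%(4,2)≠ %(3,5)–@(4,4)≠  → 6/9 unlike.
Row 4: %(4,1)–%(4,2)= %(4,1)–@(5,1)≠ %(4,2)–%(5,3)= %(4,2)–@(5,1)≠ @(4,4)–%(5,4)≠ @(4,4)–%(5,5)≠ @(4,4)–%(5,3)≠  → 5/7 unlike.
Row 5: @(5,1)–%(6,2)≠ %(5,3)–%(5,4)= %(5,3)–@(6,3)≠ %(5,3)–%(6,4)= %(5,3)–%(6,2)= %(5,4)–%(5,5)= %(5,4)–%(6,4)= %(5,4)–%(6,5)= %(5,4)–@(6,3)≠ %(5,5)–%(6,5)= %(5,5)–%(6,4)=  → 3/11 unlike.
Row 6: %(6,2)–@(6,3)≠ @(6,3)–%(6,4)≠ %(6,4)–%(6,5)=  → 2/3 unlike.
Total adjacent occupied pairs: 61; unlike-type pairs: 29.

29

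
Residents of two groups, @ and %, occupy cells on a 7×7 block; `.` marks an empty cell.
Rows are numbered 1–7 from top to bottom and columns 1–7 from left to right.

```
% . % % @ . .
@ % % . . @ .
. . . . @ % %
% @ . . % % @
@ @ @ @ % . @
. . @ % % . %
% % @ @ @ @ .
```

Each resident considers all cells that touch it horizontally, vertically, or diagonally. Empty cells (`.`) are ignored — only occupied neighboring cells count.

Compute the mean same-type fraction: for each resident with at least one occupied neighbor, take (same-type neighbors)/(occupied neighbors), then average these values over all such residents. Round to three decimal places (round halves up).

0.520

(1,1)% 1/2
(1,3)% 3/3
(1,4)% 2/3
(1,5)@ 1/2
(2,1)@ 0/2
(2,2)% 3/4
(2,3)% 3/3
(2,6)@ 2/4
(3,5)@ 1/4
(3,6)% 3/6
(3,7)% 2/4
(4,1)% 0/3
(4,2)@ 3/4
(4,5)% 3/5
(4,6)% 4/7
(4,7)@ 1/4
(5,1)@ 2/3
(5,2)@ 4/5
(5,3)@ 4/5
(5,4)@ 2/6
(5,5)% 4/5
(5,7)@ 1/3
(6,3)@ 5/7
(6,4)% 2/8
(6,5)% 2/6
(6,7)% 0/2
(7,1)% 1/1
(7,2)% 1/3
(7,3)@ 2/4
(7,4)@ 3/5
(7,5)@ 2/4
(7,6)@ 1/3
Sum over 32 residents: 1/2 + 3/3 + 2/3 + 1/2 + 0/2 + 3/4 + 3/3 + 2/4 + 1/4 + 3/6 + 2/4 + 0/3 + 3/4 + 3/5 + 4/7 + 1/4 + 2/3 + 4/5 + 4/5 + 2/6 + 4/5 + 1/3 + 5/7 + 2/8 + 2/6 + 0/2 + 1/1 + 1/3 + 2/4 + 3/5 + 2/4 + 1/3 = 2329/140; mean = 2329/140 ÷ 32 = 2329/4480 = 0.519866… → 0.520.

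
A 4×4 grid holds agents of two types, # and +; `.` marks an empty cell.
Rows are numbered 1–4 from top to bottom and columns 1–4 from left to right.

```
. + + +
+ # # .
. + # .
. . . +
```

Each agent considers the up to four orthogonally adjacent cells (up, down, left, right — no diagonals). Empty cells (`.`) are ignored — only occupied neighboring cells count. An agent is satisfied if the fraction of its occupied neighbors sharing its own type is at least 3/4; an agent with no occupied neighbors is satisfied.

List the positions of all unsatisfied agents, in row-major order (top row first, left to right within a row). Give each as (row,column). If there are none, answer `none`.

Row 1: (1,2)+ 1/2 unhappy · (1,3)+ 2/3 unhappy · (1,4)+ 1/1 ok
Row 2: (2,1)+ 0/1 unhappy · (2,2)# 1/4 unhappy · (2,3)# 2/3 unhappy
Row 3: (3,2)+ 0/2 unhappy · (3,3)# 1/2 unhappy
Row 4: (4,4)+ 0/0 ok

(1,2), (1,3), (2,1), (2,2), (2,3), (3,2), (3,3)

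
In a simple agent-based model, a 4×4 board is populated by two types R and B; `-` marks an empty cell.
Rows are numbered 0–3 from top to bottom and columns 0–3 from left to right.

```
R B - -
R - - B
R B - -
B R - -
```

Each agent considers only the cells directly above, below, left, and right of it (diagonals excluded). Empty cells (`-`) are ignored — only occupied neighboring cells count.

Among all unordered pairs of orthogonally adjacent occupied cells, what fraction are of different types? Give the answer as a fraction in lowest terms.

5/7

Scan each occupied cell's neighbors to the right and below so each pair is counted once.
Row 0: R(0,0)–B(0,1)≠ R(0,0)–R(1,0)=  → 1/2 unlike.
Row 1: R(1,0)–R(2,0)=  → 0/1 unlike.
Row 2: R(2,0)–B(2,1)≠ R(2,0)–B(3,0)≠ B(2,1)–R(3,1)≠  → 3/3 unlike.
Row 3: B(3,0)–R(3,1)≠  → 1/1 unlike.
Total adjacent occupied pairs: 7; unlike-type pairs: 5.
5/7 is already in lowest terms.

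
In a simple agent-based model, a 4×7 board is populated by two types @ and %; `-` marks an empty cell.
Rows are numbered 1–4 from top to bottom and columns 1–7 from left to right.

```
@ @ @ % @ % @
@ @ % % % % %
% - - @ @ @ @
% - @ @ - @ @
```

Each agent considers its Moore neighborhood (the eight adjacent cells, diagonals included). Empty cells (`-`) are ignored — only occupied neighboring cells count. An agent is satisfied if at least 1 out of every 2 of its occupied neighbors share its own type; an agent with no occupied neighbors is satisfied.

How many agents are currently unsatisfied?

Row 1: (1,1)@ 3/3 satisfied · (1,2)@ 4/5 satisfied · (1,3)@ 2/5 not · (1,4)% 3/5 satisfied · (1,5)@ 0/5 not · (1,6)% 3/5 satisfied · (1,7)@ 0/3 not
Row 2: (2,1)@ 3/4 satisfied · (2,2)@ 4/6 satisfied · (2,3)% 2/6 not · (2,4)% 3/7 not · (2,5)% 4/8 satisfied · (2,6)% 3/8 not · (2,7)% 2/5 not
Row 3: (3,1)% 1/3 not · (3,4)@ 3/6 satisfied · (3,5)@ 4/7 satisfied · (3,6)@ 4/7 satisfied · (3,7)@ 3/5 satisfied
Row 4: (4,1)% 1/1 satisfied · (4,3)@ 2/2 satisfied · (4,4)@ 3/3 satisfied · (4,6)@ 4/4 satisfied · (4,7)@ 3/3 satisfied
Unsatisfied: (1,3), (1,5), (1,7), (2,3), (2,4), (2,6), (2,7), (3,1) — 8 in total.

8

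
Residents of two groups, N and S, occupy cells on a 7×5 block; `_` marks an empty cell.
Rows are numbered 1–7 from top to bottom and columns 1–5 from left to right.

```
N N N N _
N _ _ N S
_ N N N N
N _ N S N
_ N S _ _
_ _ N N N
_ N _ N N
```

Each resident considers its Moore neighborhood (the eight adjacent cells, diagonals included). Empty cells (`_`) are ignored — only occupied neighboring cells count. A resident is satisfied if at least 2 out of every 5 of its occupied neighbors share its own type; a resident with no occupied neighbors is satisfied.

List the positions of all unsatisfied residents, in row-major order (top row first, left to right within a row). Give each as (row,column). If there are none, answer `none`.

Row 1: (1,1)N 2/2 satisfied · (1,2)N 3/3 satisfied · (1,3)N 3/3 satisfied · (1,4)N 2/3 satisfied
Row 2: (2,1)N 3/3 satisfied · (2,4)N 5/6 satisfied · (2,5)S 0/4 not
Row 3: (3,2)N 4/4 satisfied · (3,3)N 4/5 satisfied · (3,4)N 5/7 satisfied · (3,5)N 3/5 satisfied
Row 4: (4,1)N 2/2 satisfied · (4,3)N 4/6 satisfied · (4,4)S 1/6 not · (4,5)N 2/3 satisfied
Row 5: (5,2)N 3/4 satisfied · (5,3)S 1/5 not
Row 6: (6,3)N 4/5 satisfied · (6,4)N 4/5 satisfied · (6,5)N 3/3 satisfied
Row 7: (7,2)N 1/1 satisfied · (7,4)N 4/4 satisfied · (7,5)N 3/3 satisfied

(2,5), (4,4), (5,3)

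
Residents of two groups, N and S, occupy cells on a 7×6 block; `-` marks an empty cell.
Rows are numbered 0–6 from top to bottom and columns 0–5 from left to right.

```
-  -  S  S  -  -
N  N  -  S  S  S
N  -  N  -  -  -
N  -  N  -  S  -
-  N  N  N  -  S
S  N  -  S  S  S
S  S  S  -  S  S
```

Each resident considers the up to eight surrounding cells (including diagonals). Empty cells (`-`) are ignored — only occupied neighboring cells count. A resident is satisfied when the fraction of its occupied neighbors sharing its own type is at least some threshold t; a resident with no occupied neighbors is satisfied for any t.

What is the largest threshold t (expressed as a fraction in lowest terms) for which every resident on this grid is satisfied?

1/3

(0,2)S 2/3
(0,3)S 3/3
(1,0)N 2/2
(1,1)N 3/4
(1,3)S 3/4
(1,4)S 3/3
(1,5)S 1/1
(2,0)N 3/3
(2,2)N 2/3
(3,0)N 2/2
(3,2)N 4/4
(3,4)S 1/2
(4,1)N 4/5
(4,2)N 4/5
(4,3)N 2/5
(4,5)S 3/3
(5,0)S 2/4
(5,1)N 2/6
(5,3)S 3/5
(5,4)S 5/6
(5,5)S 4/4
(6,0)S 2/3
(6,1)S 3/4
(6,2)S 2/3
(6,4)S 4/4
(6,5)S 3/3
The smallest same-type fraction is 2/6 at (5,1), which reduces to 1/3. Any threshold above that leaves this resident unsatisfied.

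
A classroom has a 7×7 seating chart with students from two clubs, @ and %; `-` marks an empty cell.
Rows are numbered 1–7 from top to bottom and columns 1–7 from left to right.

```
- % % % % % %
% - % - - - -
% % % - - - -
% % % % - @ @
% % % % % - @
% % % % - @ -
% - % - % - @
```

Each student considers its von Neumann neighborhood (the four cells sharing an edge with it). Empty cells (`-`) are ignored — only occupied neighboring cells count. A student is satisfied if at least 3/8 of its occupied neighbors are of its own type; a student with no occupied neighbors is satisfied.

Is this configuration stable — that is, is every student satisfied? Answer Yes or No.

Yes

Row 1: (1,2)% 1/1 satisfied · (1,3)% 3/3 satisfied · (1,4)% 2/2 satisfied · (1,5)% 2/2 satisfied · (1,6)% 2/2 satisfied · (1,7)% 1/1 satisfied
Row 2: (2,1)% 1/1 satisfied · (2,3)% 2/2 satisfied
Row 3: (3,1)% 3/3 satisfied · (3,2)% 3/3 satisfied · (3,3)% 3/3 satisfied
Row 4: (4,1)% 3/3 satisfied · (4,2)% 4/4 satisfied · (4,3)% 4/4 satisfied · (4,4)% 2/2 satisfied · (4,6)@ 1/1 satisfied · (4,7)@ 2/2 satisfied
Row 5: (5,1)% 3/3 satisfied · (5,2)% 4/4 satisfied · (5,3)% 4/4 satisfied · (5,4)% 4/4 satisfied · (5,5)% 1/1 satisfied · (5,7)@ 1/1 satisfied
Row 6: (6,1)% 3/3 satisfied · (6,2)% 3/3 satisfied · (6,3)% 4/4 satisfied · (6,4)% 2/2 satisfied · (6,6)@ 0/0 satisfied
Row 7: (7,1)% 1/1 satisfied · (7,3)% 1/1 satisfied · (7,5)% 0/0 satisfied · (7,7)@ 0/0 satisfied
All meet the threshold, so the configuration is stable.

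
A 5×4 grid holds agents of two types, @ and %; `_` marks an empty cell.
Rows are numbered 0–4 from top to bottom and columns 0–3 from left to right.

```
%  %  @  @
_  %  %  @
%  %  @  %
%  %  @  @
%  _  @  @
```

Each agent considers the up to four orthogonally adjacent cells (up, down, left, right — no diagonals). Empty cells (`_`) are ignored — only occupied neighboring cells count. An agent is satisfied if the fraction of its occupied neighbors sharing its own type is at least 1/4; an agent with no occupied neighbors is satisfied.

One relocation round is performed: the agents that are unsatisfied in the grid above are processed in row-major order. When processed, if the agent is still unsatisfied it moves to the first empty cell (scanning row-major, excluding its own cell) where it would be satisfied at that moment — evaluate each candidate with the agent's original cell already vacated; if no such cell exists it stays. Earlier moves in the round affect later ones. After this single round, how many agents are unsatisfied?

0

Initially unsatisfied (in order): (2,3).
  (2,3) → (1,0).
Resulting grid:
% % @ @
% % % @
% % @ _
% % @ @
% _ @ @
All satisfied now.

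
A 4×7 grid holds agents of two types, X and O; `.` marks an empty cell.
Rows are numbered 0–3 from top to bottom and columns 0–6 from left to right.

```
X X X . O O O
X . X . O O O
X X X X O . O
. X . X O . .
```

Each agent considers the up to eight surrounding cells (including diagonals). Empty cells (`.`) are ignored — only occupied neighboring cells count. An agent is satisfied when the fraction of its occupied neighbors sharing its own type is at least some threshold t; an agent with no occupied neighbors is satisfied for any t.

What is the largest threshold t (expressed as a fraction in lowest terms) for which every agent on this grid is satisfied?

1/3

(0,0)X 2/2
(0,1)X 4/4
(0,2)X 2/2
(0,4)O 3/3
(0,5)O 5/5
(0,6)O 3/3
(1,0)X 4/4
(1,2)X 5/5
(1,4)O 4/5
(1,5)O 7/7
(1,6)O 4/4
(2,0)X 3/3
(2,1)X 5/5
(2,2)X 5/5
(2,3)X 3/6
(2,4)O 3/5
(2,6)O 2/2
(3,1)X 3/3
(3,3)X 2/4
(3,4)O 1/3
The smallest same-type fraction is 1/3 at (3,4), which reduces to 1/3. Any threshold above that leaves this agent unsatisfied.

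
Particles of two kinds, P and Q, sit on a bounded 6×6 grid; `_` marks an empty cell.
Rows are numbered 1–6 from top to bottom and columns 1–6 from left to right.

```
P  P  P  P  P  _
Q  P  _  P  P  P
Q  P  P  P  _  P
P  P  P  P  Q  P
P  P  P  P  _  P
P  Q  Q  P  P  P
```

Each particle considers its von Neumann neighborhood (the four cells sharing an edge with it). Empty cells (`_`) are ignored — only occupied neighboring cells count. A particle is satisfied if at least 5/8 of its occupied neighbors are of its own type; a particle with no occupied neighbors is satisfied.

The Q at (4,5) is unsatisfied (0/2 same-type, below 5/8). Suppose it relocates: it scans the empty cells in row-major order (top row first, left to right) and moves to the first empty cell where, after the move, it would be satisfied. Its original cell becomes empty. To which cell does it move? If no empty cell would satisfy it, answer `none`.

Vacating (4,5). Empty cells in order:
  (1,6): 0/2 same-type → still unsatisfied.
  (2,3): 0/4 same-type → still unsatisfied.
  (3,5): 0/3 same-type → still unsatisfied.
  (5,5): 0/3 same-type → still unsatisfied.

none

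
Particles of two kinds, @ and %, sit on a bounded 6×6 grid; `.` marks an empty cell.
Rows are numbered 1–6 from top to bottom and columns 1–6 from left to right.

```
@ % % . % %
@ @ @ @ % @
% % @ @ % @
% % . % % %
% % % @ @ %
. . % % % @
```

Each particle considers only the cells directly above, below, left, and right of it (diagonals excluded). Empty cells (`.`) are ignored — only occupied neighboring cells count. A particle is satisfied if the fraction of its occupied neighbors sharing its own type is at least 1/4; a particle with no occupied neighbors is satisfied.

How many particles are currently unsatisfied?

Row 1: (1,1)@ 1/2 satisfied · (1,2)% 1/3 satisfied · (1,3)% 1/2 satisfied · (1,5)% 2/2 satisfied · (1,6)% 1/2 satisfied
Row 2: (2,1)@ 2/3 satisfied · (2,2)@ 2/4 satisfied · (2,3)@ 3/4 satisfied · (2,4)@ 2/3 satisfied · (2,5)% 2/4 satisfied · (2,6)@ 1/3 satisfied
Row 3: (3,1)% 2/3 satisfied · (3,2)% 2/4 satisfied · (3,3)@ 2/3 satisfied · (3,4)@ 2/4 satisfied · (3,5)% 2/4 satisfied · (3,6)@ 1/3 satisfied
Row 4: (4,1)% 3/3 satisfied · (4,2)% 3/3 satisfied · (4,4)% 1/3 satisfied · (4,5)% 3/4 satisfied · (4,6)% 2/3 satisfied
Row 5: (5,1)% 2/2 satisfied · (5,2)% 3/3 satisfied · (5,3)% 2/3 satisfied · (5,4)@ 1/4 satisfied · (5,5)@ 1/4 satisfied · (5,6)% 1/3 satisfied
Row 6: (6,3)% 2/2 satisfied · (6,4)% 2/3 satisfied · (6,5)% 1/3 satisfied · (6,6)@ 0/2 not
Unsatisfied: (6,6) — 1 in total.

1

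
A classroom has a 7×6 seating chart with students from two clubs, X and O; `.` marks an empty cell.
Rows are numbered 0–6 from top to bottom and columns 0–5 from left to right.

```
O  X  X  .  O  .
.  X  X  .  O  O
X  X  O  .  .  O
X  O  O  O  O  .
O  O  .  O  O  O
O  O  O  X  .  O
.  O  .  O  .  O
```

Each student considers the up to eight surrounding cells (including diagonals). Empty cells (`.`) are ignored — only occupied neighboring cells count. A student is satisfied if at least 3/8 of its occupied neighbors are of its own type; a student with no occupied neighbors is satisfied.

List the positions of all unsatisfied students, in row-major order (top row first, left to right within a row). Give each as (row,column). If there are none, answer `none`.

(0,0), (5,3)

Row 0: (0,0)O 0/2 ✗ · (0,1)X 3/4 ✓ · (0,2)X 3/3 ✓ · (0,4)O 2/2 ✓
Row 1: (1,1)X 5/7 ✓ · (1,2)X 4/5 ✓ · (1,4)O 3/3 ✓ · (1,5)O 3/3 ✓
Row 2: (2,0)X 3/4 ✓ · (2,1)X 4/7 ✓ · (2,2)O 3/6 ✓ · (2,5)O 3/3 ✓
Row 3: (3,0)X 2/5 ✓ · (3,1)O 4/7 ✓ · (3,2)O 5/6 ✓ · (3,3)O 5/5 ✓ · (3,4)O 5/5 ✓
Row 4: (4,0)O 4/5 ✓ · (4,1)O 6/7 ✓ · (4,3)O 5/6 ✓ · (4,4)O 5/6 ✓ · (4,5)O 3/3 ✓
Row 5: (5,0)O 4/4 ✓ · (5,1)O 5/5 ✓ · (5,2)O 5/6 ✓ · (5,3)X 0/4 ✗ · (5,5)O 3/3 ✓
Row 6: (6,1)O 3/3 ✓ · (6,3)O 1/2 ✓ · (6,5)O 1/1 ✓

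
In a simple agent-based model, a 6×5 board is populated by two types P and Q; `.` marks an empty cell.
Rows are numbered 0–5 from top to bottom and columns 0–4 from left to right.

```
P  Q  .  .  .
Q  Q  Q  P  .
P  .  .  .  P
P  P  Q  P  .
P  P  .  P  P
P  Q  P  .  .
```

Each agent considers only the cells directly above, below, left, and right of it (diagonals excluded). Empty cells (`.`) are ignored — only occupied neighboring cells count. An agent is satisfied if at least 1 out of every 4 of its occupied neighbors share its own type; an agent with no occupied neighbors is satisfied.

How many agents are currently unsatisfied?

Row 0: (0,0)P 0/2 not · (0,1)Q 1/2 satisfied
Row 1: (1,0)Q 1/3 satisfied · (1,1)Q 3/3 satisfied · (1,2)Q 1/2 satisfied · (1,3)P 0/1 not
Row 2: (2,0)P 1/2 satisfied · (2,4)P 0/0 satisfied
Row 3: (3,0)P 3/3 satisfied · (3,1)P 2/3 satisfied · (3,2)Q 0/2 not · (3,3)P 1/2 satisfied
Row 4: (4,0)P 3/3 satisfied · (4,1)P 2/3 satisfied · (4,3)P 2/2 satisfied · (4,4)P 1/1 satisfied
Row 5: (5,0)P 1/2 satisfied · (5,1)Q 0/3 not · (5,2)P 0/1 not
Unsatisfied: (0,0), (1,3), (3,2), (5,1), (5,2) — 5 in total.

5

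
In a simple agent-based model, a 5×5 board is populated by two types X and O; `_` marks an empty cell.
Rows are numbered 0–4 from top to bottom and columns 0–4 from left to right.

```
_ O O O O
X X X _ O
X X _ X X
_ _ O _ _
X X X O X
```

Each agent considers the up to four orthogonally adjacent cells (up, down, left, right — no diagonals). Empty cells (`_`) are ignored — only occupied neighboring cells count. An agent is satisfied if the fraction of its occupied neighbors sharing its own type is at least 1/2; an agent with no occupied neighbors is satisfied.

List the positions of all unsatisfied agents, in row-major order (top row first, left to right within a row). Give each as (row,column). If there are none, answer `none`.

(3,2), (4,2), (4,3), (4,4)

Row 0: (0,1)O 1/2 satisfied · (0,2)O 2/3 satisfied · (0,3)O 2/2 satisfied · (0,4)O 2/2 satisfied
Row 1: (1,0)X 2/2 satisfied · (1,1)X 3/4 satisfied · (1,2)X 1/2 satisfied · (1,4)O 1/2 satisfied
Row 2: (2,0)X 2/2 satisfied · (2,1)X 2/2 satisfied · (2,3)X 1/1 satisfied · (2,4)X 1/2 satisfied
Row 3: (3,2)O 0/1 not
Row 4: (4,0)X 1/1 satisfied · (4,1)X 2/2 satisfied · (4,2)X 1/3 not · (4,3)O 0/2 not · (4,4)X 0/1 not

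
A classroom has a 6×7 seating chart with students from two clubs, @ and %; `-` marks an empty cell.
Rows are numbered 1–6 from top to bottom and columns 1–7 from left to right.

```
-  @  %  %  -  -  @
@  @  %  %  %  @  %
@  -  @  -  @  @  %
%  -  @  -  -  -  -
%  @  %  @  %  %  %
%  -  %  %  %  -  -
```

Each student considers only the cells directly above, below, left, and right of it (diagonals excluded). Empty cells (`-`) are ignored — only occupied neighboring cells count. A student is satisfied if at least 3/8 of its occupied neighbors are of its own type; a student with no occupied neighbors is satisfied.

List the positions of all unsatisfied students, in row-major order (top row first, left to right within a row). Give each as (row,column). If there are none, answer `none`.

Row 1: (1,2)@ 1/2 satisfied · (1,3)% 2/3 satisfied · (1,4)% 2/2 satisfied · (1,7)@ 0/1 not
Row 2: (2,1)@ 2/2 satisfied · (2,2)@ 2/3 satisfied · (2,3)% 2/4 satisfied · (2,4)% 3/3 satisfied · (2,5)% 1/3 not · (2,6)@ 1/3 not · (2,7)% 1/3 not
Row 3: (3,1)@ 1/2 satisfied · (3,3)@ 1/2 satisfied · (3,5)@ 1/2 satisfied · (3,6)@ 2/3 satisfied · (3,7)% 1/2 satisfied
Row 4: (4,1)% 1/2 satisfied · (4,3)@ 1/2 satisfied
Row 5: (5,1)% 2/3 satisfied · (5,2)@ 0/2 not · (5,3)% 1/4 not · (5,4)@ 0/3 not · (5,5)% 2/3 satisfied · (5,6)% 2/2 satisfied · (5,7)% 1/1 satisfied
Row 6: (6,1)% 1/1 satisfied · (6,3)% 2/2 satisfied · (6,4)% 2/3 satisfied · (6,5)% 2/2 satisfied

(1,7), (2,5), (2,6), (2,7), (5,2), (5,3), (5,4)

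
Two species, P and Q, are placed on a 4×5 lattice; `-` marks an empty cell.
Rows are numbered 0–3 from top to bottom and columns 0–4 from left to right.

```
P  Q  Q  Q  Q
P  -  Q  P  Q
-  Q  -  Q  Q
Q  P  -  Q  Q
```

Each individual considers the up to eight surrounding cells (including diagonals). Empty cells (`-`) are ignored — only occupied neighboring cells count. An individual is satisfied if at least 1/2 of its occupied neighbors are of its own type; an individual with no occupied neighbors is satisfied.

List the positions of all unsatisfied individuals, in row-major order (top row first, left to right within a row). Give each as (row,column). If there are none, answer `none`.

(0,0)P 1/2 ok
(0,1)Q 2/4 ok
(0,2)Q 3/4 ok
(0,3)Q 4/5 ok
(0,4)Q 2/3 ok
(1,0)P 1/3 unhappy
(1,2)Q 5/6 ok
(1,3)P 0/7 unhappy
(1,4)Q 4/5 ok
(2,1)Q 2/4 ok
(2,3)Q 5/6 ok
(2,4)Q 4/5 ok
(3,0)Q 1/2 ok
(3,1)P 0/2 unhappy
(3,3)Q 3/3 ok
(3,4)Q 3/3 ok

(1,0), (1,3), (3,1)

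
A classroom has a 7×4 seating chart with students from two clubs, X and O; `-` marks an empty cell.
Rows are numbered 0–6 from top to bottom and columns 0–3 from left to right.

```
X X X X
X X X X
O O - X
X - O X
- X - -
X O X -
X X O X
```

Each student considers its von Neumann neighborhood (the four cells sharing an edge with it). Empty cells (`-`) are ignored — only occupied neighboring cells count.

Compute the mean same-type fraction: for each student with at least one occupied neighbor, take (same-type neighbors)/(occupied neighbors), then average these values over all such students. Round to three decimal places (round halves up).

0.527

Row 0: (0,0)X 2/2 · (0,1)X 3/3 · (0,2)X 3/3 · (0,3)X 2/2
Row 1: (1,0)X 2/3 · (1,1)X 3/4 · (1,2)X 3/3 · (1,3)X 3/3
Row 2: (2,0)O 1/3 · (2,1)O 1/2 · (2,3)X 2/2
Row 3: (3,0)X 0/1 · (3,2)O 0/1 · (3,3)X 1/2
Row 4: (4,1)X 0/1
Row 5: (5,0)X 1/2 · (5,1)O 0/4 · (5,2)X 0/2
Row 6: (6,0)X 2/2 · (6,1)X 1/3 · (6,2)O 0/3 · (6,3)X 0/1
Sum over 22 students: 2/2 + 3/3 + 3/3 + 2/2 + 2/3 + 3/4 + 3/3 + 3/3 + 1/3 + 1/2 + 2/2 + 0/1 + 0/1 + 1/2 + 0/1 + 1/2 + 0/4 + 0/2 + 2/2 + 1/3 + 0/3 + 0/1 = 139/12; mean = 139/12 ÷ 22 = 139/264 = 0.526515… → 0.527.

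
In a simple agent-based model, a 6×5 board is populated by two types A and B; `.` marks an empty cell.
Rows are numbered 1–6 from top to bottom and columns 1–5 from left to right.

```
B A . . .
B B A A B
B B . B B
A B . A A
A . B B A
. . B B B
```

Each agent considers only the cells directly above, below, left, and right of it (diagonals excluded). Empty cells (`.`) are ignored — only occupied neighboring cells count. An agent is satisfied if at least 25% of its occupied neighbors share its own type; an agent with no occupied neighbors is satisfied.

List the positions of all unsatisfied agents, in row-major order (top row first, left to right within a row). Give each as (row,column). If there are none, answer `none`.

Row 1: (1,1)B 1/2 satisfied · (1,2)A 0/2 not
Row 2: (2,1)B 3/3 satisfied · (2,2)B 2/4 satisfied · (2,3)A 1/2 satisfied · (2,4)A 1/3 satisfied · (2,5)B 1/2 satisfied
Row 3: (3,1)B 2/3 satisfied · (3,2)B 3/3 satisfied · (3,4)B 1/3 satisfied · (3,5)B 2/3 satisfied
Row 4: (4,1)A 1/3 satisfied · (4,2)B 1/2 satisfied · (4,4)A 1/3 satisfied · (4,5)A 2/3 satisfied
Row 5: (5,1)A 1/1 satisfied · (5,3)B 2/2 satisfied · (5,4)B 2/4 satisfied · (5,5)A 1/3 satisfied
Row 6: (6,3)B 2/2 satisfied · (6,4)B 3/3 satisfied · (6,5)B 1/2 satisfied

(1,2)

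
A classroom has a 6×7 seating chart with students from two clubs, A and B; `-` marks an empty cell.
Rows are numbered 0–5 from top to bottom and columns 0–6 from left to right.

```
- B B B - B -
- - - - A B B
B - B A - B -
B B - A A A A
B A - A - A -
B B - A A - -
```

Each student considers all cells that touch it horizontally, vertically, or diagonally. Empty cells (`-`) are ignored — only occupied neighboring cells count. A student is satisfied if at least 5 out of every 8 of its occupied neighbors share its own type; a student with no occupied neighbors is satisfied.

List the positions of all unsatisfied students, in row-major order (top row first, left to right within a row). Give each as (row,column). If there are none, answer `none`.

Row 0: (0,1)B 1/1 ✓ · (0,2)B 2/2 ✓ · (0,3)B 1/2 ✗ · (0,5)B 2/3 ✓
Row 1: (1,4)A 1/5 ✗ · (1,5)B 3/4 ✓ · (1,6)B 3/3 ✓
Row 2: (2,0)B 2/2 ✓ · (2,2)B 1/3 ✗ · (2,3)A 3/4 ✓ · (2,5)B 2/6 ✗
Row 3: (3,0)B 3/4 ✓ · (3,1)B 4/5 ✓ · (3,3)A 3/4 ✓ · (3,4)A 5/6 ✓ · (3,5)A 3/4 ✓ · (3,6)A 2/3 ✓
Row 4: (4,0)B 4/5 ✓ · (4,1)A 0/5 ✗ · (4,3)A 4/4 ✓ · (4,5)A 4/4 ✓
Row 5: (5,0)B 2/3 ✓ · (5,1)B 2/3 ✓ · (5,3)A 2/2 ✓ · (5,4)A 3/3 ✓

(0,3), (1,4), (2,2), (2,5), (4,1)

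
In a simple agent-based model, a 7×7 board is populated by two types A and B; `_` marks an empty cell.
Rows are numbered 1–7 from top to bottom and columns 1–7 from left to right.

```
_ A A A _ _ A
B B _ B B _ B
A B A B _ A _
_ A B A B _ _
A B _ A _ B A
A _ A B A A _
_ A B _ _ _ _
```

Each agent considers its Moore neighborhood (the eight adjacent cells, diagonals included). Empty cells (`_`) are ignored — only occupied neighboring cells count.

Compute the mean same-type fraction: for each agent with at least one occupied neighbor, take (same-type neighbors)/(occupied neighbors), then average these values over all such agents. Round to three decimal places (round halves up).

0.398

(1,2)A 1/3
(1,3)A 2/4
(1,4)A 1/3
(1,7)A 0/1
(2,1)B 2/4
(2,2)B 2/6
(2,4)B 2/5
(2,5)B 2/4
(2,7)B 0/2
(3,1)A 1/4
(3,2)B 3/6
(3,3)A 2/7
(3,4)B 4/6
(3,6)A 0/3
(4,2)A 3/6
(4,3)B 3/7
(4,4)A 2/5
(4,5)B 2/5
(5,1)A 2/3
(5,2)B 1/5
(5,4)A 3/6
(5,6)B 1/4
(5,7)A 1/2
(6,1)A 2/3
(6,3)A 2/5
(6,4)B 1/4
(6,5)A 2/4
(6,6)A 2/3
(7,2)A 2/3
(7,3)B 1/3
Sum over 30 agents: 1/3 + 2/4 + 1/3 + 0/1 + 2/4 + 2/6 + 2/5 + 2/4 + 0/2 + 1/4 + 3/6 + 2/7 + 4/6 + 0/3 + 3/6 + 3/7 + 2/5 + 2/5 + 2/3 + 1/5 + 3/6 + 1/4 + 1/2 + 2/3 + 2/5 + 1/4 + 2/4 + 2/3 + 2/3 + 1/3 = 5011/420; mean = 5011/420 ÷ 30 = 5011/12600 = 0.397698… → 0.398.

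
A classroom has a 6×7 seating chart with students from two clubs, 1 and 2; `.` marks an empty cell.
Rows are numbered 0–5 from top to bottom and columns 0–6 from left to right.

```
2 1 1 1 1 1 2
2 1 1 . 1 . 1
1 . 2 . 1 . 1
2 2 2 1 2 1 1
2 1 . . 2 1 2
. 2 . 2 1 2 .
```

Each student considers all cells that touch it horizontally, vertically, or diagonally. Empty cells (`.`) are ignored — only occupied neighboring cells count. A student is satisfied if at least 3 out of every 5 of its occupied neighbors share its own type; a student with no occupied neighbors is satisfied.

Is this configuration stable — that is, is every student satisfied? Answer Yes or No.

No

(0,0)2 1/3 ✗
(0,1)1 3/5 ✓
(0,2)1 4/4 ✓
(0,3)1 4/4 ✓
(0,4)1 3/3 ✓
(0,5)1 3/4 ✓
(0,6)2 0/2 ✗
(1,0)2 1/4 ✗
(1,1)1 4/7 ✗
(1,2)1 4/5 ✓
(1,4)1 4/4 ✓
(1,6)1 2/3 ✓
(2,0)1 1/4 ✗
(2,2)2 2/5 ✗
(2,4)1 3/4 ✓
(2,6)1 3/3 ✓
(3,0)2 2/4 ✗
(3,1)2 4/6 ✓
(3,2)2 2/4 ✗
(3,3)1 1/5 ✗
(3,4)2 1/5 ✗
(3,5)1 4/7 ✗
(3,6)1 3/4 ✓
(4,0)2 3/4 ✓
(4,1)1 0/5 ✗
(4,4)2 3/7 ✗
(4,5)1 3/7 ✗
(4,6)2 1/4 ✗
(5,1)2 1/2 ✗
(5,3)2 1/2 ✗
(5,4)1 1/4 ✗
(5,5)2 2/4 ✗
For instance (0,0) has only 1/3 same-type neighbors, below 3/5.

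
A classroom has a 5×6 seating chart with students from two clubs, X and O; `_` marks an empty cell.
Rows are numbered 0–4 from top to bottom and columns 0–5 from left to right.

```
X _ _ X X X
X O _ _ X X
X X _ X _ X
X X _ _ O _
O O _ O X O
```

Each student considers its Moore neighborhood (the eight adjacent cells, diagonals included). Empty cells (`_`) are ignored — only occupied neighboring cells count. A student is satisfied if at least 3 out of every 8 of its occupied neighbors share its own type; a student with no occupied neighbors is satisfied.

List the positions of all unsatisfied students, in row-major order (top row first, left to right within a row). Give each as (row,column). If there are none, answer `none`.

(1,1), (4,0), (4,1), (4,4)

Row 0: (0,0)X 1/2 ✓ · (0,3)X 2/2 ✓ · (0,4)X 4/4 ✓ · (0,5)X 3/3 ✓
Row 1: (1,0)X 3/4 ✓ · (1,1)O 0/4 ✗ · (1,4)X 6/6 ✓ · (1,5)X 4/4 ✓
Row 2: (2,0)X 4/5 ✓ · (2,1)X 4/5 ✓ · (2,3)X 1/2 ✓ · (2,5)X 2/3 ✓
Row 3: (3,0)X 3/5 ✓ · (3,1)X 3/5 ✓ · (3,4)O 2/5 ✓
Row 4: (4,0)O 1/3 ✗ · (4,1)O 1/3 ✗ · (4,3)O 1/2 ✓ · (4,4)X 0/3 ✗ · (4,5)O 1/2 ✓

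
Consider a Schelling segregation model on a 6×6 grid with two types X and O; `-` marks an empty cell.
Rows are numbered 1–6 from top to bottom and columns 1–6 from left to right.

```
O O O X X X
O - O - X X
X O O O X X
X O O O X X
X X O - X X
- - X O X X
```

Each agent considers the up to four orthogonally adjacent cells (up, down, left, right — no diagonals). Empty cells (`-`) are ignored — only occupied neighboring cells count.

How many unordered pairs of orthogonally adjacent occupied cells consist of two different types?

Scan each occupied cell's neighbors to the right and below so each pair is counted once.
From row 1: 1 unlike of 9 pairs (running 1/9).
From row 2: 1 unlike of 5 pairs (running 2/14).
From row 3: 2 unlike of 11 pairs (running 4/25).
From row 4: 3 unlike of 10 pairs (running 7/35).
From row 5: 2 unlike of 6 pairs (running 9/41).
From row 6: 2 unlike of 3 pairs (running 11/44).
Total adjacent occupied pairs: 44; unlike-type pairs: 11.

11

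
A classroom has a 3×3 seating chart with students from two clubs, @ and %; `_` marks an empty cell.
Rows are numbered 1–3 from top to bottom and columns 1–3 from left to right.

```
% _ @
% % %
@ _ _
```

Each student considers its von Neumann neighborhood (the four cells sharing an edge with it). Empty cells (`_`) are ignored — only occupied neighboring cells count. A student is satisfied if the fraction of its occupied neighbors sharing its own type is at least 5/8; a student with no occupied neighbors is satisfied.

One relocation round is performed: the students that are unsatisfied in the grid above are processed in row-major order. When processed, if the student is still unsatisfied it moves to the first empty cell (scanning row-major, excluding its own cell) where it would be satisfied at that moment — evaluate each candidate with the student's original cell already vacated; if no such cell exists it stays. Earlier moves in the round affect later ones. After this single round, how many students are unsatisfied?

1

Initially unsatisfied (in order): (1,3), (2,3), (3,1).
  (1,3): no empty cell satisfies it; stays.
  (2,3) → (1,2).
  (3,1) → (3,3).
Resulting grid:
% % @
% % _
_ _ @
Unsatisfied now: (1,3).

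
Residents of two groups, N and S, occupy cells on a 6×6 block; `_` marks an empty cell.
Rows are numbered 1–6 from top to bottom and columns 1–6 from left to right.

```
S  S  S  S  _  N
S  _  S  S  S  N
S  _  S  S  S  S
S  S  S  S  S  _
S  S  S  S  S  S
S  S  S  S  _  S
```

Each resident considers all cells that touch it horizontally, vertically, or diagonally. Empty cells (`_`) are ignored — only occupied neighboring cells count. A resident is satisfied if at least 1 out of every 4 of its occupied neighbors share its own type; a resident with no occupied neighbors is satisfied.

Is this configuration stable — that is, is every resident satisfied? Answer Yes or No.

Row 1: (1,1)S 2/2 ok · (1,2)S 4/4 ok · (1,3)S 4/4 ok · (1,4)S 4/4 ok · (1,6)N 1/2 ok
Row 2: (2,1)S 3/3 ok · (2,3)S 6/6 ok · (2,4)S 7/7 ok · (2,5)S 5/7 ok · (2,6)N 1/4 ok
Row 3: (3,1)S 3/3 ok · (3,3)S 6/6 ok · (3,4)S 8/8 ok · (3,5)S 6/7 ok · (3,6)S 3/4 ok
Row 4: (4,1)S 4/4 ok · (4,2)S 7/7 ok · (4,3)S 7/7 ok · (4,4)S 8/8 ok · (4,5)S 7/7 ok
Row 5: (5,1)S 5/5 ok · (5,2)S 8/8 ok · (5,3)S 8/8 ok · (5,4)S 7/7 ok · (5,5)S 6/6 ok · (5,6)S 3/3 ok
Row 6: (6,1)S 3/3 ok · (6,2)S 5/5 ok · (6,3)S 5/5 ok · (6,4)S 4/4 ok · (6,6)S 2/2 ok
All meet the threshold, so the configuration is stable.

Yes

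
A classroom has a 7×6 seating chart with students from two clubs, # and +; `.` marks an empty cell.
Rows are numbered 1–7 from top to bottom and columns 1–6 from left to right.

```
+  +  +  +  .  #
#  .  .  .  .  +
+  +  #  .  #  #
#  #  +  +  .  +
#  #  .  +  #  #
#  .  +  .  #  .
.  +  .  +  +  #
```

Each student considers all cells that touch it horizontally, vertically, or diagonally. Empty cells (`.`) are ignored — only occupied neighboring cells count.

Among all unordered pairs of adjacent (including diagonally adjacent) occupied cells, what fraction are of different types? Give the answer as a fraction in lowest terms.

29/55

Scan each occupied cell's neighbors to the right and below (and the two forward diagonals) so each pair is counted once.
From row 1: 3 unlike of 6 pairs (running 3/6).
From row 2: 4 unlike of 4 pairs (running 7/10).
From row 3: 10 unlike of 14 pairs (running 17/24).
From row 4: 5 unlike of 13 pairs (running 22/37).
From row 5: 3 unlike of 10 pairs (running 25/47).
From row 6: 3 unlike of 6 pairs (running 28/53).
From row 7: 1 unlike of 2 pairs (running 29/55).
Total adjacent occupied pairs: 55; unlike-type pairs: 29.
29/55 is already in lowest terms.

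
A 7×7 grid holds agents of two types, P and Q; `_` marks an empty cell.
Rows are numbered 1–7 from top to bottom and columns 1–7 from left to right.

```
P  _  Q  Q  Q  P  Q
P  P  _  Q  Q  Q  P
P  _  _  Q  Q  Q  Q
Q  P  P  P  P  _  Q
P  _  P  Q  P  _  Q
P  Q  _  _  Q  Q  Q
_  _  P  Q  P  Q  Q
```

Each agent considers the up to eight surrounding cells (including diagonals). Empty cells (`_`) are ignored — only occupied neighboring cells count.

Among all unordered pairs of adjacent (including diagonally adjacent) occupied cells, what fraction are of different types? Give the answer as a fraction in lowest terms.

Scan each occupied cell's neighbors to the right and below (and the two forward diagonals) so each pair is counted once.
Row 1: P(1,1)–P(2,1)= P(1,1)–P(2,2)= Q(1,3)–Q(1,4)= Q(1,3)–Q(2,4)= Q(1,3)–P(2,2)≠ Q(1,4)–Q(1,5)= Q(1,4)–Q(2,4)= Q(1,4)–Q(2,5)= Q(1,5)–P(1,6)≠ Q(1,5)–Q(2,5)= Q(1,5)–Q(2,6)= Q(1,5)–Q(2,4)= P(1,6)–Q(1,7)≠ P(1,6)–Q(2,6)≠ P(1,6)–P(2,7)= P(1,6)–Q(2,5)≠ Q(1,7)–P(2,7)≠ Q(1,7)–Q(2,6)=  → 6/18 unlike.
Row 2: P(2,1)–P(2,2)= P(2,1)–P(3,1)= P(2,2)–P(3,1)= Q(2,4)–Q(2,5)= Q(2,4)–Q(3,4)= Q(2,4)–Q(3,5)= Q(2,5)–Q(2,6)= Q(2,5)–Q(3,5)= Q(2,5)–Q(3,6)= Q(2,5)–Q(3,4)= Q(2,6)–P(2,7)≠ Q(2,6)–Q(3,6)= Q(2,6)–Q(3,7)= Q(2,6)–Q(3,5)= P(2,7)–Q(3,7)≠ P(2,7)–Q(3,6)≠  → 3/16 unlike.
Row 3: P(3,1)–Q(4,1)≠ P(3,1)–P(4,2)= Q(3,4)–Q(3,5)= Q(3,4)–P(4,4)≠ Q(3,4)–P(4,5)≠ Q(3,4)–P(4,3)≠ Q(3,5)–Q(3,6)= Q(3,5)–P(4,5)≠ Q(3,5)–P(4,4)≠ Q(3,6)–Q(3,7)= Q(3,6)–Q(4,7)= Q(3,6)–P(4,5)≠ Q(3,7)–Q(4,7)=  → 7/13 unlike.
Row 4: Q(4,1)–P(4,2)≠ Q(4,1)–P(5,1)≠ P(4,2)–P(4,3)= P(4,2)–P(5,3)= P(4,2)–P(5,1)= P(4,3)–P(4,4)= P(4,3)–P(5,3)= P(4,3)–Q(5,4)≠ P(4,4)–P(4,5)= P(4,4)–Q(5,4)≠ P(4,4)–P(5,5)= P(4,4)–P(5,3)= P(4,5)–P(5,5)= P(4,5)–Q(5,4)≠ Q(4,7)–Q(5,7)=  → 5/15 unlike.
Row 5: P(5,1)–P(6,1)= P(5,1)–Q(6,2)≠ P(5,3)–Q(5,4)≠ P(5,3)–Q(6,2)≠ Q(5,4)–P(5,5)≠ Q(5,4)–Q(6,5)= P(5,5)–Q(6,5)≠ P(5,5)–Q(6,6)≠ Q(5,7)–Q(6,7)= Q(5,7)–Q(6,6)=  → 6/10 unlike.
Row 6: P(6,1)–Q(6,2)≠ Q(6,2)–P(7,3)≠ Q(6,5)–Q(6,6)= Q(6,5)–P(7,5)≠ Q(6,5)–Q(7,6)= Q(6,5)–Q(7,4)= Q(6,6)–Q(6,7)= Q(6,6)–Q(7,6)= Q(6,6)–Q(7,7)= Q(6,6)–P(7,5)≠ Q(6,7)–Q(7,7)= Q(6,7)–Q(7,6)=  → 4/12 unlike.
Row 7: P(7,3)–Q(7,4)≠ Q(7,4)–P(7,5)≠ P(7,5)–Q(7,6)≠ Q(7,6)–Q(7,7)=  → 3/4 unlike.
Total adjacent occupied pairs: 88; unlike-type pairs: 34.
34/88 reduces to 17/44.

17/44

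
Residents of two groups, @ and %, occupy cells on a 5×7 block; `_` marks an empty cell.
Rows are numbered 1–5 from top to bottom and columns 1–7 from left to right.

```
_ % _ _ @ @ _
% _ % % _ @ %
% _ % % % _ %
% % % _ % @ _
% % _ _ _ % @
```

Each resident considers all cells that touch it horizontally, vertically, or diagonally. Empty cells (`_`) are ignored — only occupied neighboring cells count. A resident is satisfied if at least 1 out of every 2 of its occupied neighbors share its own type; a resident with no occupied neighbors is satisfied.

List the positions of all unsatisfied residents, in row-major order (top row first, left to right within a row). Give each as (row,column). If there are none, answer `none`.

(1,2)% 2/2 ✓
(1,5)@ 2/3 ✓
(1,6)@ 2/3 ✓
(2,1)% 2/2 ✓
(2,3)% 4/4 ✓
(2,4)% 4/5 ✓
(2,6)@ 2/5 ✗
(2,7)% 1/3 ✗
(3,1)% 3/3 ✓
(3,3)% 5/5 ✓
(3,4)% 6/6 ✓
(3,5)% 3/5 ✓
(3,7)% 1/3 ✗
(4,1)% 4/4 ✓
(4,2)% 6/6 ✓
(4,3)% 4/4 ✓
(4,5)% 3/4 ✓
(4,6)@ 1/5 ✗
(5,1)% 3/3 ✓
(5,2)% 4/4 ✓
(5,6)% 1/3 ✗
(5,7)@ 1/2 ✓

(2,6), (2,7), (3,7), (4,6), (5,6)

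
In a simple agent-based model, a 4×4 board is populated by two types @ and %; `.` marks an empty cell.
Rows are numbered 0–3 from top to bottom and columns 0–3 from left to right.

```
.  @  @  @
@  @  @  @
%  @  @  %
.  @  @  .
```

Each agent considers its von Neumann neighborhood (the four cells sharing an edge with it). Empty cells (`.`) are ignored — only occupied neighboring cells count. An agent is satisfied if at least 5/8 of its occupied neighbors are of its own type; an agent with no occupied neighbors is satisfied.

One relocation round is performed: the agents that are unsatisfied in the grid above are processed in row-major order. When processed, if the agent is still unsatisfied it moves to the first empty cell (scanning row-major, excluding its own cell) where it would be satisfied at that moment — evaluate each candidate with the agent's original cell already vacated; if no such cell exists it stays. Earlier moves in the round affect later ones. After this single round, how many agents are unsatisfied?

Initially unsatisfied (in order): (1,0), (2,0), (2,3).
  (1,0) → (0,0).
  (2,0): no empty cell satisfies it; stays.
  (2,3): no empty cell satisfies it; stays.
Resulting grid:
@ @ @ @
. @ @ @
% @ @ %
. @ @ .
Unsatisfied now: (2,0), (2,3).

2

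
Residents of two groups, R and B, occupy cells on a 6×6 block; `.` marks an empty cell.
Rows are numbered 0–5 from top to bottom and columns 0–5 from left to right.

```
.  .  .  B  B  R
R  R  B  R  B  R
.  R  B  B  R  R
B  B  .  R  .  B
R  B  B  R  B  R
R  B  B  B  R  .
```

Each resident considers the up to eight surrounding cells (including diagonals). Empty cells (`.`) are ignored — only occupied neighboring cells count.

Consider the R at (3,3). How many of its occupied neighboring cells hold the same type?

2

Occupied neighbors of (3,3): (2,2)=B, (2,3)=B, (2,4)=R, (4,2)=B, (4,3)=R, (4,4)=B.
Same type (R): 2 of 6.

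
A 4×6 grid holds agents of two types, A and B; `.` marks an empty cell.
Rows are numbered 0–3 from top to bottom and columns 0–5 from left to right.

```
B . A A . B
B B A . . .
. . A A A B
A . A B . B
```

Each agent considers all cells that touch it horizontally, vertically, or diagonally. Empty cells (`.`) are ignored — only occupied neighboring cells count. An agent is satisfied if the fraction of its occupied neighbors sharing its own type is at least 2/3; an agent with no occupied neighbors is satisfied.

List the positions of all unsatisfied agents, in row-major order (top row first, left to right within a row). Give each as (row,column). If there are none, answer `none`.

(1,1), (2,2), (2,4), (2,5), (3,3), (3,5)

Row 0: (0,0)B 2/2 satisfied · (0,2)A 2/3 satisfied · (0,3)A 2/2 satisfied · (0,5)B 0/0 satisfied
Row 1: (1,0)B 2/2 satisfied · (1,1)B 2/5 not · (1,2)A 4/5 satisfied
Row 2: (2,2)A 3/5 not · (2,3)A 4/5 satisfied · (2,4)A 1/4 not · (2,5)B 1/2 not
Row 3: (3,0)A 0/0 satisfied · (3,2)A 2/3 satisfied · (3,3)B 0/4 not · (3,5)B 1/2 not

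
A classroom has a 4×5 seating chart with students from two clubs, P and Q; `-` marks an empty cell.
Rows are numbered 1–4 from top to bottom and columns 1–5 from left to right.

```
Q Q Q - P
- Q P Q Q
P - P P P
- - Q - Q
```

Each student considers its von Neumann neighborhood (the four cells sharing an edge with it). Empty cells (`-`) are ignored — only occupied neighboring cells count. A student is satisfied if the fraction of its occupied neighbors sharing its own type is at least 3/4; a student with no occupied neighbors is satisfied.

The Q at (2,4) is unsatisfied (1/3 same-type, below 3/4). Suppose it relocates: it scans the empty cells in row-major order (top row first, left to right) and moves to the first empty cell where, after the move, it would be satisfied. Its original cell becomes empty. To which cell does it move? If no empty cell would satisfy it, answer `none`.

Vacating (2,4). Empty cells in order:
  (1,4): 1/2 same-type → still unsatisfied.
  (2,1): 2/3 same-type → still unsatisfied.
  (3,2): 1/3 same-type → still unsatisfied.
  (4,1): 0/1 same-type → still unsatisfied.
  (4,2): 1/1 same-type → satisfied — stop here.

(4,2)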